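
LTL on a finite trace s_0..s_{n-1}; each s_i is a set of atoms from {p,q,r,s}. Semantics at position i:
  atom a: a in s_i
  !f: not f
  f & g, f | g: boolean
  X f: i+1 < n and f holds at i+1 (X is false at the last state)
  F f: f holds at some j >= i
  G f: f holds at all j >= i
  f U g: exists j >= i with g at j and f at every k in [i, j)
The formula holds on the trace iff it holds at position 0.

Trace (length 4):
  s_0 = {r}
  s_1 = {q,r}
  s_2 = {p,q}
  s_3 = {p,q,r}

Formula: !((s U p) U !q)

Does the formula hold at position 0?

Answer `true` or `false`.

Answer: false

Derivation:
s_0={r}: !((s U p) U !q)=False ((s U p) U !q)=True (s U p)=False s=False p=False !q=True q=False
s_1={q,r}: !((s U p) U !q)=True ((s U p) U !q)=False (s U p)=False s=False p=False !q=False q=True
s_2={p,q}: !((s U p) U !q)=True ((s U p) U !q)=False (s U p)=True s=False p=True !q=False q=True
s_3={p,q,r}: !((s U p) U !q)=True ((s U p) U !q)=False (s U p)=True s=False p=True !q=False q=True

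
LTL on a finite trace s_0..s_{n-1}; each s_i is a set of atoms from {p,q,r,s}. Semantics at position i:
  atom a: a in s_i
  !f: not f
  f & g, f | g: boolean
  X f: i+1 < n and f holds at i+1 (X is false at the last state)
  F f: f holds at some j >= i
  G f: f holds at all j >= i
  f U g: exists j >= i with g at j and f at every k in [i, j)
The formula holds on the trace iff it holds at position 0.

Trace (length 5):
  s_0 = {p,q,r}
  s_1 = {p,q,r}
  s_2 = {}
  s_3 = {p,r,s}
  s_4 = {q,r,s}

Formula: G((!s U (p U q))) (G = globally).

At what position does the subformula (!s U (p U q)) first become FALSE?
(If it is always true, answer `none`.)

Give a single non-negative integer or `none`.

Answer: none

Derivation:
s_0={p,q,r}: (!s U (p U q))=True !s=True s=False (p U q)=True p=True q=True
s_1={p,q,r}: (!s U (p U q))=True !s=True s=False (p U q)=True p=True q=True
s_2={}: (!s U (p U q))=True !s=True s=False (p U q)=False p=False q=False
s_3={p,r,s}: (!s U (p U q))=True !s=False s=True (p U q)=True p=True q=False
s_4={q,r,s}: (!s U (p U q))=True !s=False s=True (p U q)=True p=False q=True
G((!s U (p U q))) holds globally = True
No violation — formula holds at every position.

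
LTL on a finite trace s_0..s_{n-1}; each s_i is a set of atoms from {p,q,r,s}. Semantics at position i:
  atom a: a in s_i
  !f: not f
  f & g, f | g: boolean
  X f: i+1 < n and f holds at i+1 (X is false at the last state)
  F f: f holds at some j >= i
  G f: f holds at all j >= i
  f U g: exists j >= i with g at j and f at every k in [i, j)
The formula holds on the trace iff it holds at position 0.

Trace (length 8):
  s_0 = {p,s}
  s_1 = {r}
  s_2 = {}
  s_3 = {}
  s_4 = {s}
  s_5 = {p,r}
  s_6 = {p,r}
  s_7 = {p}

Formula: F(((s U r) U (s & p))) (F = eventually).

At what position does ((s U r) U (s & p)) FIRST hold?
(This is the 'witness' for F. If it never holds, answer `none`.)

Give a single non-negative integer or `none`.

s_0={p,s}: ((s U r) U (s & p))=True (s U r)=True s=True r=False (s & p)=True p=True
s_1={r}: ((s U r) U (s & p))=False (s U r)=True s=False r=True (s & p)=False p=False
s_2={}: ((s U r) U (s & p))=False (s U r)=False s=False r=False (s & p)=False p=False
s_3={}: ((s U r) U (s & p))=False (s U r)=False s=False r=False (s & p)=False p=False
s_4={s}: ((s U r) U (s & p))=False (s U r)=True s=True r=False (s & p)=False p=False
s_5={p,r}: ((s U r) U (s & p))=False (s U r)=True s=False r=True (s & p)=False p=True
s_6={p,r}: ((s U r) U (s & p))=False (s U r)=True s=False r=True (s & p)=False p=True
s_7={p}: ((s U r) U (s & p))=False (s U r)=False s=False r=False (s & p)=False p=True
F(((s U r) U (s & p))) holds; first witness at position 0.

Answer: 0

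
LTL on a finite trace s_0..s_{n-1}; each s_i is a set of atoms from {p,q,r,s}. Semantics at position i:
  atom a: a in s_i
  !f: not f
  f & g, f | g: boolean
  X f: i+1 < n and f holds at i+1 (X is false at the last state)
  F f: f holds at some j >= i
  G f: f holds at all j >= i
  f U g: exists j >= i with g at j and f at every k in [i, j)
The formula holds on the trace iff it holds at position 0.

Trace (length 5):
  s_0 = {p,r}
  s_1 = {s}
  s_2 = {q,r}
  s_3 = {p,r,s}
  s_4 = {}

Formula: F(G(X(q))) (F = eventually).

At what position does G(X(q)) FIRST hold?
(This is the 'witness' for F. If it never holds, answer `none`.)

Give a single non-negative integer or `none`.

Answer: none

Derivation:
s_0={p,r}: G(X(q))=False X(q)=False q=False
s_1={s}: G(X(q))=False X(q)=True q=False
s_2={q,r}: G(X(q))=False X(q)=False q=True
s_3={p,r,s}: G(X(q))=False X(q)=False q=False
s_4={}: G(X(q))=False X(q)=False q=False
F(G(X(q))) does not hold (no witness exists).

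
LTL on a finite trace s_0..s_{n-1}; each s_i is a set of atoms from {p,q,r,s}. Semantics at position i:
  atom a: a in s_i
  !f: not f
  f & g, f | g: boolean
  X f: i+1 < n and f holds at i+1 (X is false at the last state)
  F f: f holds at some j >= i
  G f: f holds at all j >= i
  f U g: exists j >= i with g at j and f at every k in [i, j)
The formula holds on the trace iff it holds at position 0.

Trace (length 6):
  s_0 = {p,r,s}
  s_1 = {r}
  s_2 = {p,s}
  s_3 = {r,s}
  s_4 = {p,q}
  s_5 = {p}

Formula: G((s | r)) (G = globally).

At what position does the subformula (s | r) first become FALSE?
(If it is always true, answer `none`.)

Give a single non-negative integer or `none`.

s_0={p,r,s}: (s | r)=True s=True r=True
s_1={r}: (s | r)=True s=False r=True
s_2={p,s}: (s | r)=True s=True r=False
s_3={r,s}: (s | r)=True s=True r=True
s_4={p,q}: (s | r)=False s=False r=False
s_5={p}: (s | r)=False s=False r=False
G((s | r)) holds globally = False
First violation at position 4.

Answer: 4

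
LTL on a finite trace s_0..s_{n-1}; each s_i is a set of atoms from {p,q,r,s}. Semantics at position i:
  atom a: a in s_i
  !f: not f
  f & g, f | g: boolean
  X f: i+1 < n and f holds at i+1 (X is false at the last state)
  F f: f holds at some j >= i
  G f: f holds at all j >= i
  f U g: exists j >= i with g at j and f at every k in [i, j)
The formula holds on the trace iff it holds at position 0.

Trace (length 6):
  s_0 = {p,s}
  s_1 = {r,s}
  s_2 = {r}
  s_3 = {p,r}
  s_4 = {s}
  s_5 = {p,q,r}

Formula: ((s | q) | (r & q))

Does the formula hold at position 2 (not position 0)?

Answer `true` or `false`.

s_0={p,s}: ((s | q) | (r & q))=True (s | q)=True s=True q=False (r & q)=False r=False
s_1={r,s}: ((s | q) | (r & q))=True (s | q)=True s=True q=False (r & q)=False r=True
s_2={r}: ((s | q) | (r & q))=False (s | q)=False s=False q=False (r & q)=False r=True
s_3={p,r}: ((s | q) | (r & q))=False (s | q)=False s=False q=False (r & q)=False r=True
s_4={s}: ((s | q) | (r & q))=True (s | q)=True s=True q=False (r & q)=False r=False
s_5={p,q,r}: ((s | q) | (r & q))=True (s | q)=True s=False q=True (r & q)=True r=True
Evaluating at position 2: result = False

Answer: false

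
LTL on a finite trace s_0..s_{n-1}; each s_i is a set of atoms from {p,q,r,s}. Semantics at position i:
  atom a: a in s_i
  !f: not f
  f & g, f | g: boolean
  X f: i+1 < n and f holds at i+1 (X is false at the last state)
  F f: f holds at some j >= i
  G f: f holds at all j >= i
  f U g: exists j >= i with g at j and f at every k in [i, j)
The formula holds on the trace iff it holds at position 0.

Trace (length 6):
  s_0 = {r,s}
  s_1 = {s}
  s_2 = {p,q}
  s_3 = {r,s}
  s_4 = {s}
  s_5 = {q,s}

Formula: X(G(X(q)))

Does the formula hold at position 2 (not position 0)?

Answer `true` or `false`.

s_0={r,s}: X(G(X(q)))=False G(X(q))=False X(q)=False q=False
s_1={s}: X(G(X(q)))=False G(X(q))=False X(q)=True q=False
s_2={p,q}: X(G(X(q)))=False G(X(q))=False X(q)=False q=True
s_3={r,s}: X(G(X(q)))=False G(X(q))=False X(q)=False q=False
s_4={s}: X(G(X(q)))=False G(X(q))=False X(q)=True q=False
s_5={q,s}: X(G(X(q)))=False G(X(q))=False X(q)=False q=True
Evaluating at position 2: result = False

Answer: false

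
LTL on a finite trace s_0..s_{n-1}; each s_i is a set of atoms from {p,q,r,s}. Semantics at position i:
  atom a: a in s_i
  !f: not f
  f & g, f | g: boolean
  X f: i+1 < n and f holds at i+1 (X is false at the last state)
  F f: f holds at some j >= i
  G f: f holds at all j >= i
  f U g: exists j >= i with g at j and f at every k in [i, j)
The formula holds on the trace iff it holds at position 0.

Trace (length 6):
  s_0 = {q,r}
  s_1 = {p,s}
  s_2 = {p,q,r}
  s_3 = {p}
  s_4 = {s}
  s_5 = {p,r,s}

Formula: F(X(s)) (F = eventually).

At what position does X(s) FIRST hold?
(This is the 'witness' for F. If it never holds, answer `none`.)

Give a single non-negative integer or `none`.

Answer: 0

Derivation:
s_0={q,r}: X(s)=True s=False
s_1={p,s}: X(s)=False s=True
s_2={p,q,r}: X(s)=False s=False
s_3={p}: X(s)=True s=False
s_4={s}: X(s)=True s=True
s_5={p,r,s}: X(s)=False s=True
F(X(s)) holds; first witness at position 0.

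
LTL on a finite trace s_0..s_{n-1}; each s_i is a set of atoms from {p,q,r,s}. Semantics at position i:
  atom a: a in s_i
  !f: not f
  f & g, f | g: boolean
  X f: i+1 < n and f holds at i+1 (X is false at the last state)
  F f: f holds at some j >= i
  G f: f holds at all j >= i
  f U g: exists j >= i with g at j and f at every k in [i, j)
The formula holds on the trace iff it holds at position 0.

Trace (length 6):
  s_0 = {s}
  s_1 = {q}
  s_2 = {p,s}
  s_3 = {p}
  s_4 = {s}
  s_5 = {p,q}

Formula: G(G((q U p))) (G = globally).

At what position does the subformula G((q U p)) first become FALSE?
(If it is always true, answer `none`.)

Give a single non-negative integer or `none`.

Answer: 0

Derivation:
s_0={s}: G((q U p))=False (q U p)=False q=False p=False
s_1={q}: G((q U p))=False (q U p)=True q=True p=False
s_2={p,s}: G((q U p))=False (q U p)=True q=False p=True
s_3={p}: G((q U p))=False (q U p)=True q=False p=True
s_4={s}: G((q U p))=False (q U p)=False q=False p=False
s_5={p,q}: G((q U p))=True (q U p)=True q=True p=True
G(G((q U p))) holds globally = False
First violation at position 0.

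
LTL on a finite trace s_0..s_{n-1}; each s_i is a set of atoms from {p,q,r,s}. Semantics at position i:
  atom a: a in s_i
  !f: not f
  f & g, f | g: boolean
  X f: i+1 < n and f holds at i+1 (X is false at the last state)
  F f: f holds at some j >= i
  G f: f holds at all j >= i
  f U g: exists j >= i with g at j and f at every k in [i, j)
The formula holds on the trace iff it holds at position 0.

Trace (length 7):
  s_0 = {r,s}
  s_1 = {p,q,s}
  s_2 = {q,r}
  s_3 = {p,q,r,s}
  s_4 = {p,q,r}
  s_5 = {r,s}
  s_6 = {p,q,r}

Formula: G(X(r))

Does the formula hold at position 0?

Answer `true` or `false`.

s_0={r,s}: G(X(r))=False X(r)=False r=True
s_1={p,q,s}: G(X(r))=False X(r)=True r=False
s_2={q,r}: G(X(r))=False X(r)=True r=True
s_3={p,q,r,s}: G(X(r))=False X(r)=True r=True
s_4={p,q,r}: G(X(r))=False X(r)=True r=True
s_5={r,s}: G(X(r))=False X(r)=True r=True
s_6={p,q,r}: G(X(r))=False X(r)=False r=True

Answer: false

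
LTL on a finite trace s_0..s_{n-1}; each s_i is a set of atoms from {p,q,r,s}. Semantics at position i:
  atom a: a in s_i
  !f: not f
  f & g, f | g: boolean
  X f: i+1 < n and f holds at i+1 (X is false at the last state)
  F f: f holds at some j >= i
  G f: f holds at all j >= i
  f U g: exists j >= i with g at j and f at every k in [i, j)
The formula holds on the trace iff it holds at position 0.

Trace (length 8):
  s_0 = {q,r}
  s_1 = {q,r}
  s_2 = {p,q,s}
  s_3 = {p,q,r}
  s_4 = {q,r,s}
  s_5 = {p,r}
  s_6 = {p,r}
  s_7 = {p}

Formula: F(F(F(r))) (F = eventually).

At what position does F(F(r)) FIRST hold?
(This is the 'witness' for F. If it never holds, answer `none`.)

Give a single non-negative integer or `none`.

s_0={q,r}: F(F(r))=True F(r)=True r=True
s_1={q,r}: F(F(r))=True F(r)=True r=True
s_2={p,q,s}: F(F(r))=True F(r)=True r=False
s_3={p,q,r}: F(F(r))=True F(r)=True r=True
s_4={q,r,s}: F(F(r))=True F(r)=True r=True
s_5={p,r}: F(F(r))=True F(r)=True r=True
s_6={p,r}: F(F(r))=True F(r)=True r=True
s_7={p}: F(F(r))=False F(r)=False r=False
F(F(F(r))) holds; first witness at position 0.

Answer: 0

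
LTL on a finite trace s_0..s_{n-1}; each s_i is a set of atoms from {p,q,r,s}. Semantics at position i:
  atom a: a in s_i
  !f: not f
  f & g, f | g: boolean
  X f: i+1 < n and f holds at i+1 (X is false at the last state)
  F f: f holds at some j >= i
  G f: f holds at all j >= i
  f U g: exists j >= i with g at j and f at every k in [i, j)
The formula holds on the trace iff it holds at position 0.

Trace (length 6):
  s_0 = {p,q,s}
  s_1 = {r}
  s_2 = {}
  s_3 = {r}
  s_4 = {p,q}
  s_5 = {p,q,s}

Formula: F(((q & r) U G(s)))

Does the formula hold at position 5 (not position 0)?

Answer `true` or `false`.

Answer: true

Derivation:
s_0={p,q,s}: F(((q & r) U G(s)))=True ((q & r) U G(s))=False (q & r)=False q=True r=False G(s)=False s=True
s_1={r}: F(((q & r) U G(s)))=True ((q & r) U G(s))=False (q & r)=False q=False r=True G(s)=False s=False
s_2={}: F(((q & r) U G(s)))=True ((q & r) U G(s))=False (q & r)=False q=False r=False G(s)=False s=False
s_3={r}: F(((q & r) U G(s)))=True ((q & r) U G(s))=False (q & r)=False q=False r=True G(s)=False s=False
s_4={p,q}: F(((q & r) U G(s)))=True ((q & r) U G(s))=False (q & r)=False q=True r=False G(s)=False s=False
s_5={p,q,s}: F(((q & r) U G(s)))=True ((q & r) U G(s))=True (q & r)=False q=True r=False G(s)=True s=True
Evaluating at position 5: result = True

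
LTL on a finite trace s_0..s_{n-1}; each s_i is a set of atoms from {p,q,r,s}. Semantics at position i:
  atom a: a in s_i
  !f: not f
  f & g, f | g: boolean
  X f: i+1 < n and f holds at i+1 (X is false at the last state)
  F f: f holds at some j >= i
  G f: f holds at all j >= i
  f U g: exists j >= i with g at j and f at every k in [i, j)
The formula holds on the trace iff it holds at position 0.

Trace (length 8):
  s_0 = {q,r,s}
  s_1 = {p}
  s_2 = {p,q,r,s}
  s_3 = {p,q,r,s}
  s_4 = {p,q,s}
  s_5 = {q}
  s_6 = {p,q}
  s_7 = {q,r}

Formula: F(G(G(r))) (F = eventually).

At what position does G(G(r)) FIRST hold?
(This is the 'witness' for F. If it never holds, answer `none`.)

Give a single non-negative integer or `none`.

Answer: 7

Derivation:
s_0={q,r,s}: G(G(r))=False G(r)=False r=True
s_1={p}: G(G(r))=False G(r)=False r=False
s_2={p,q,r,s}: G(G(r))=False G(r)=False r=True
s_3={p,q,r,s}: G(G(r))=False G(r)=False r=True
s_4={p,q,s}: G(G(r))=False G(r)=False r=False
s_5={q}: G(G(r))=False G(r)=False r=False
s_6={p,q}: G(G(r))=False G(r)=False r=False
s_7={q,r}: G(G(r))=True G(r)=True r=True
F(G(G(r))) holds; first witness at position 7.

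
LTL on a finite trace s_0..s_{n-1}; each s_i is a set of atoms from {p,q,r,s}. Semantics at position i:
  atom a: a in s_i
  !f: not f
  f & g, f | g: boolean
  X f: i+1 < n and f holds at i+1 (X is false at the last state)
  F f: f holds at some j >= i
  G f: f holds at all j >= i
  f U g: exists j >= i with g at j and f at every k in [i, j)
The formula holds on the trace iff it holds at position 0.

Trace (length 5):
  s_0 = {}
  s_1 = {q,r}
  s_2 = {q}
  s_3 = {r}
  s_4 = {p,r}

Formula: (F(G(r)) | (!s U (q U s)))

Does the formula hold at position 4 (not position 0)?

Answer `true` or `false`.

s_0={}: (F(G(r)) | (!s U (q U s)))=True F(G(r))=True G(r)=False r=False (!s U (q U s))=False !s=True s=False (q U s)=False q=False
s_1={q,r}: (F(G(r)) | (!s U (q U s)))=True F(G(r))=True G(r)=False r=True (!s U (q U s))=False !s=True s=False (q U s)=False q=True
s_2={q}: (F(G(r)) | (!s U (q U s)))=True F(G(r))=True G(r)=False r=False (!s U (q U s))=False !s=True s=False (q U s)=False q=True
s_3={r}: (F(G(r)) | (!s U (q U s)))=True F(G(r))=True G(r)=True r=True (!s U (q U s))=False !s=True s=False (q U s)=False q=False
s_4={p,r}: (F(G(r)) | (!s U (q U s)))=True F(G(r))=True G(r)=True r=True (!s U (q U s))=False !s=True s=False (q U s)=False q=False
Evaluating at position 4: result = True

Answer: true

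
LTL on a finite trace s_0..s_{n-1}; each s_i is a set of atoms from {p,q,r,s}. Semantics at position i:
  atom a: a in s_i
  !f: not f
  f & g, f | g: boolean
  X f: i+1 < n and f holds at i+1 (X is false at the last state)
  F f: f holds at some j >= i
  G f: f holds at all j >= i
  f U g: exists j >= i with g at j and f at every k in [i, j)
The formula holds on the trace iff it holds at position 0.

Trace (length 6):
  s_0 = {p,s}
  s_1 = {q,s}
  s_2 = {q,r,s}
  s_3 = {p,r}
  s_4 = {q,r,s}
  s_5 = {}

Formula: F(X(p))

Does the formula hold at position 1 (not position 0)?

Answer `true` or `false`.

s_0={p,s}: F(X(p))=True X(p)=False p=True
s_1={q,s}: F(X(p))=True X(p)=False p=False
s_2={q,r,s}: F(X(p))=True X(p)=True p=False
s_3={p,r}: F(X(p))=False X(p)=False p=True
s_4={q,r,s}: F(X(p))=False X(p)=False p=False
s_5={}: F(X(p))=False X(p)=False p=False
Evaluating at position 1: result = True

Answer: true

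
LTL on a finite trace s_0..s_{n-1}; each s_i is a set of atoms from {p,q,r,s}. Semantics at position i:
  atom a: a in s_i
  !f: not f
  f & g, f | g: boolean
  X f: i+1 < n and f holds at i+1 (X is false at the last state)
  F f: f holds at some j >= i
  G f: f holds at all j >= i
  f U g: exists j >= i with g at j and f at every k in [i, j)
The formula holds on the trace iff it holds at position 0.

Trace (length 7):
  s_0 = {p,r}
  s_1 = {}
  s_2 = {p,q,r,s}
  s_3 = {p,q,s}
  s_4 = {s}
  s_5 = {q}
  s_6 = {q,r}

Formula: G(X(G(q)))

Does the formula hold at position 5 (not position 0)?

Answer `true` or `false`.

Answer: false

Derivation:
s_0={p,r}: G(X(G(q)))=False X(G(q))=False G(q)=False q=False
s_1={}: G(X(G(q)))=False X(G(q))=False G(q)=False q=False
s_2={p,q,r,s}: G(X(G(q)))=False X(G(q))=False G(q)=False q=True
s_3={p,q,s}: G(X(G(q)))=False X(G(q))=False G(q)=False q=True
s_4={s}: G(X(G(q)))=False X(G(q))=True G(q)=False q=False
s_5={q}: G(X(G(q)))=False X(G(q))=True G(q)=True q=True
s_6={q,r}: G(X(G(q)))=False X(G(q))=False G(q)=True q=True
Evaluating at position 5: result = False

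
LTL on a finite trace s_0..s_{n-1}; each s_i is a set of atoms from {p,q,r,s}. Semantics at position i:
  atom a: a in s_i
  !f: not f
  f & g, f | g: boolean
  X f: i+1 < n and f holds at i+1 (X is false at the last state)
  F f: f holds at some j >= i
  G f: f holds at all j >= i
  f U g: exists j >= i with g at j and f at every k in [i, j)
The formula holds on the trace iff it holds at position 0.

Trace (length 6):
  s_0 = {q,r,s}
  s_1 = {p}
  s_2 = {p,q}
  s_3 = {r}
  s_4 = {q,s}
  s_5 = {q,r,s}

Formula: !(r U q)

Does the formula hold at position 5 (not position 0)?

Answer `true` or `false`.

Answer: false

Derivation:
s_0={q,r,s}: !(r U q)=False (r U q)=True r=True q=True
s_1={p}: !(r U q)=True (r U q)=False r=False q=False
s_2={p,q}: !(r U q)=False (r U q)=True r=False q=True
s_3={r}: !(r U q)=False (r U q)=True r=True q=False
s_4={q,s}: !(r U q)=False (r U q)=True r=False q=True
s_5={q,r,s}: !(r U q)=False (r U q)=True r=True q=True
Evaluating at position 5: result = False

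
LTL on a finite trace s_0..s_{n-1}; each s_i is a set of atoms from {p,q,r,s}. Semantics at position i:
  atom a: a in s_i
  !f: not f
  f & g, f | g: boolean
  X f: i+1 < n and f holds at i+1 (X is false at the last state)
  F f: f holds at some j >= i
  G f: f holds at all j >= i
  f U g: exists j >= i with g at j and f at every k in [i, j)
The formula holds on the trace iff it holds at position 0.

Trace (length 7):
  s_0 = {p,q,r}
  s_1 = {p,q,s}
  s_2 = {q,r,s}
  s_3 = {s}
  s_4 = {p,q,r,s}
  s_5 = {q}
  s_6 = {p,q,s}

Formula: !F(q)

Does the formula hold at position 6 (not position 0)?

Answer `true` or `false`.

Answer: false

Derivation:
s_0={p,q,r}: !F(q)=False F(q)=True q=True
s_1={p,q,s}: !F(q)=False F(q)=True q=True
s_2={q,r,s}: !F(q)=False F(q)=True q=True
s_3={s}: !F(q)=False F(q)=True q=False
s_4={p,q,r,s}: !F(q)=False F(q)=True q=True
s_5={q}: !F(q)=False F(q)=True q=True
s_6={p,q,s}: !F(q)=False F(q)=True q=True
Evaluating at position 6: result = False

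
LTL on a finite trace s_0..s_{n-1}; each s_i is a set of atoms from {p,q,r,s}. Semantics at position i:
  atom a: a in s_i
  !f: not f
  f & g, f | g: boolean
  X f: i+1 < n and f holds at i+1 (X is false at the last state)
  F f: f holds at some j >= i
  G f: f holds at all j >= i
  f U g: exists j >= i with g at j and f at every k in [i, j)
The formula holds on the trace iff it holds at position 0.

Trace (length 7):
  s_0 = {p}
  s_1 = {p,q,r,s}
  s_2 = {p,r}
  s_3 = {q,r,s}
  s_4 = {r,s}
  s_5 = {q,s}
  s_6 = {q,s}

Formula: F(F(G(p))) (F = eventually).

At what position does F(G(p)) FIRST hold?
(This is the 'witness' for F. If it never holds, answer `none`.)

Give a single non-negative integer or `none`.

s_0={p}: F(G(p))=False G(p)=False p=True
s_1={p,q,r,s}: F(G(p))=False G(p)=False p=True
s_2={p,r}: F(G(p))=False G(p)=False p=True
s_3={q,r,s}: F(G(p))=False G(p)=False p=False
s_4={r,s}: F(G(p))=False G(p)=False p=False
s_5={q,s}: F(G(p))=False G(p)=False p=False
s_6={q,s}: F(G(p))=False G(p)=False p=False
F(F(G(p))) does not hold (no witness exists).

Answer: none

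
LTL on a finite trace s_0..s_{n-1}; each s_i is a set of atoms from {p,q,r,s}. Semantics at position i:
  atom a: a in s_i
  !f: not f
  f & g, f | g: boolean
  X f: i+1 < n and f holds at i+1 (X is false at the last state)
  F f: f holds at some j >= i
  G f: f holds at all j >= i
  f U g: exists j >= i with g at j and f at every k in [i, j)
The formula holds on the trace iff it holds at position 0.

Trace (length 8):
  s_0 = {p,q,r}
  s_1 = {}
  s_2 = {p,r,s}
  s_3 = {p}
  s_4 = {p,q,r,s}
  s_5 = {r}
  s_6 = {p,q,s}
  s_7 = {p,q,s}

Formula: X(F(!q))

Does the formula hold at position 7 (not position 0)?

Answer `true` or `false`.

s_0={p,q,r}: X(F(!q))=True F(!q)=True !q=False q=True
s_1={}: X(F(!q))=True F(!q)=True !q=True q=False
s_2={p,r,s}: X(F(!q))=True F(!q)=True !q=True q=False
s_3={p}: X(F(!q))=True F(!q)=True !q=True q=False
s_4={p,q,r,s}: X(F(!q))=True F(!q)=True !q=False q=True
s_5={r}: X(F(!q))=False F(!q)=True !q=True q=False
s_6={p,q,s}: X(F(!q))=False F(!q)=False !q=False q=True
s_7={p,q,s}: X(F(!q))=False F(!q)=False !q=False q=True
Evaluating at position 7: result = False

Answer: false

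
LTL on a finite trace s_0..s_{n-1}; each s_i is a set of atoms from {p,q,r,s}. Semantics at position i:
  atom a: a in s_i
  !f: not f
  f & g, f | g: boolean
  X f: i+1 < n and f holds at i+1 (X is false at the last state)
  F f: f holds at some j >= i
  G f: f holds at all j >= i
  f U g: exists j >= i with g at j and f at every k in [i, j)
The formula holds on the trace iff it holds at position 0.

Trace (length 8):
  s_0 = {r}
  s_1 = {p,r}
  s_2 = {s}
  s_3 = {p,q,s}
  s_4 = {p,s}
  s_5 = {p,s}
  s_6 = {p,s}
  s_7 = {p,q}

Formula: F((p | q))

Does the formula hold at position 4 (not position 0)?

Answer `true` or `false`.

s_0={r}: F((p | q))=True (p | q)=False p=False q=False
s_1={p,r}: F((p | q))=True (p | q)=True p=True q=False
s_2={s}: F((p | q))=True (p | q)=False p=False q=False
s_3={p,q,s}: F((p | q))=True (p | q)=True p=True q=True
s_4={p,s}: F((p | q))=True (p | q)=True p=True q=False
s_5={p,s}: F((p | q))=True (p | q)=True p=True q=False
s_6={p,s}: F((p | q))=True (p | q)=True p=True q=False
s_7={p,q}: F((p | q))=True (p | q)=True p=True q=True
Evaluating at position 4: result = True

Answer: true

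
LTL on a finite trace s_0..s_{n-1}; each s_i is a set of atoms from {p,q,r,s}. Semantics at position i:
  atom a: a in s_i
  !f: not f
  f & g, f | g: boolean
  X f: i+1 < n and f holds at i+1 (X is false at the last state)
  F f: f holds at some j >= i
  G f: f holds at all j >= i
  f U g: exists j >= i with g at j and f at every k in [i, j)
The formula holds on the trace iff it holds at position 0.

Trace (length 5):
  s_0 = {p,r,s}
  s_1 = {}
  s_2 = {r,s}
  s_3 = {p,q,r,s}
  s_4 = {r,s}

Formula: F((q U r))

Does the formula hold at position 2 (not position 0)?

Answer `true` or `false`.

Answer: true

Derivation:
s_0={p,r,s}: F((q U r))=True (q U r)=True q=False r=True
s_1={}: F((q U r))=True (q U r)=False q=False r=False
s_2={r,s}: F((q U r))=True (q U r)=True q=False r=True
s_3={p,q,r,s}: F((q U r))=True (q U r)=True q=True r=True
s_4={r,s}: F((q U r))=True (q U r)=True q=False r=True
Evaluating at position 2: result = True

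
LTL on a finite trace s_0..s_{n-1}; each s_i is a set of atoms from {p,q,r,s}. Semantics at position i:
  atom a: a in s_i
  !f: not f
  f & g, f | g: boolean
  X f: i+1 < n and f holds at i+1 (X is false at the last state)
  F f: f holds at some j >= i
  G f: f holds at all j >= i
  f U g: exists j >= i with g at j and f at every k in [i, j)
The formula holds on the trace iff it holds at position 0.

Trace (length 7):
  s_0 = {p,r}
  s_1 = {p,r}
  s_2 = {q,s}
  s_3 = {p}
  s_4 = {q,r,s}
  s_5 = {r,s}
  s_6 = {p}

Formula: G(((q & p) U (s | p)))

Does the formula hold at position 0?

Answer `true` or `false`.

Answer: true

Derivation:
s_0={p,r}: G(((q & p) U (s | p)))=True ((q & p) U (s | p))=True (q & p)=False q=False p=True (s | p)=True s=False
s_1={p,r}: G(((q & p) U (s | p)))=True ((q & p) U (s | p))=True (q & p)=False q=False p=True (s | p)=True s=False
s_2={q,s}: G(((q & p) U (s | p)))=True ((q & p) U (s | p))=True (q & p)=False q=True p=False (s | p)=True s=True
s_3={p}: G(((q & p) U (s | p)))=True ((q & p) U (s | p))=True (q & p)=False q=False p=True (s | p)=True s=False
s_4={q,r,s}: G(((q & p) U (s | p)))=True ((q & p) U (s | p))=True (q & p)=False q=True p=False (s | p)=True s=True
s_5={r,s}: G(((q & p) U (s | p)))=True ((q & p) U (s | p))=True (q & p)=False q=False p=False (s | p)=True s=True
s_6={p}: G(((q & p) U (s | p)))=True ((q & p) U (s | p))=True (q & p)=False q=False p=True (s | p)=True s=False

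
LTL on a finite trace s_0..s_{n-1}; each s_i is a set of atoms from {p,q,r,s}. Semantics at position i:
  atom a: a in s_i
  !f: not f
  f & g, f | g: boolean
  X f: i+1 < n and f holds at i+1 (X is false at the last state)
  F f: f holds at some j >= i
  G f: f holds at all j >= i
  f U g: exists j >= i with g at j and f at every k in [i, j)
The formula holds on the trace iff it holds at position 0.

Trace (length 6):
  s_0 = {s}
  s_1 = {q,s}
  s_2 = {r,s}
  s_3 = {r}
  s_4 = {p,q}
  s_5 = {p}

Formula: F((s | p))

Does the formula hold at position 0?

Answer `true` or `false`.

Answer: true

Derivation:
s_0={s}: F((s | p))=True (s | p)=True s=True p=False
s_1={q,s}: F((s | p))=True (s | p)=True s=True p=False
s_2={r,s}: F((s | p))=True (s | p)=True s=True p=False
s_3={r}: F((s | p))=True (s | p)=False s=False p=False
s_4={p,q}: F((s | p))=True (s | p)=True s=False p=True
s_5={p}: F((s | p))=True (s | p)=True s=False p=True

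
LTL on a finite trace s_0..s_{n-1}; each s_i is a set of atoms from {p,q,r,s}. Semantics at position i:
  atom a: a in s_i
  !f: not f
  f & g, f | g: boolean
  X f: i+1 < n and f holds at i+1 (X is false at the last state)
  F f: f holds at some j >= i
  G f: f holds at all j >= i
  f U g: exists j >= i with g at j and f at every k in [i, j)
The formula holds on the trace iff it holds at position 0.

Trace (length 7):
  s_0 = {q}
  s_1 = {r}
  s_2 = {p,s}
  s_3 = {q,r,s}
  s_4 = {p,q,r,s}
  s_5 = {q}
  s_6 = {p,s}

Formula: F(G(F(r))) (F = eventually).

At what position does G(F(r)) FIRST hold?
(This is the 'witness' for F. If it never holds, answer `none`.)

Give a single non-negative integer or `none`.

Answer: none

Derivation:
s_0={q}: G(F(r))=False F(r)=True r=False
s_1={r}: G(F(r))=False F(r)=True r=True
s_2={p,s}: G(F(r))=False F(r)=True r=False
s_3={q,r,s}: G(F(r))=False F(r)=True r=True
s_4={p,q,r,s}: G(F(r))=False F(r)=True r=True
s_5={q}: G(F(r))=False F(r)=False r=False
s_6={p,s}: G(F(r))=False F(r)=False r=False
F(G(F(r))) does not hold (no witness exists).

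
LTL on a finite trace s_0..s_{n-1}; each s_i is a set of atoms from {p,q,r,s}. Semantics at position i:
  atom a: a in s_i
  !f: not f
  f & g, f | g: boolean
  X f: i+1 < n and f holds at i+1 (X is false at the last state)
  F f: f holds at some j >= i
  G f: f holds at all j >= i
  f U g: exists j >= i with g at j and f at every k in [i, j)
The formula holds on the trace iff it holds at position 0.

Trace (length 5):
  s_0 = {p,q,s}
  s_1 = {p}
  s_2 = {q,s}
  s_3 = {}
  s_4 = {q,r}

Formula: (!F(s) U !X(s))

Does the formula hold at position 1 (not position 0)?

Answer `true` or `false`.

s_0={p,q,s}: (!F(s) U !X(s))=True !F(s)=False F(s)=True s=True !X(s)=True X(s)=False
s_1={p}: (!F(s) U !X(s))=False !F(s)=False F(s)=True s=False !X(s)=False X(s)=True
s_2={q,s}: (!F(s) U !X(s))=True !F(s)=False F(s)=True s=True !X(s)=True X(s)=False
s_3={}: (!F(s) U !X(s))=True !F(s)=True F(s)=False s=False !X(s)=True X(s)=False
s_4={q,r}: (!F(s) U !X(s))=True !F(s)=True F(s)=False s=False !X(s)=True X(s)=False
Evaluating at position 1: result = False

Answer: false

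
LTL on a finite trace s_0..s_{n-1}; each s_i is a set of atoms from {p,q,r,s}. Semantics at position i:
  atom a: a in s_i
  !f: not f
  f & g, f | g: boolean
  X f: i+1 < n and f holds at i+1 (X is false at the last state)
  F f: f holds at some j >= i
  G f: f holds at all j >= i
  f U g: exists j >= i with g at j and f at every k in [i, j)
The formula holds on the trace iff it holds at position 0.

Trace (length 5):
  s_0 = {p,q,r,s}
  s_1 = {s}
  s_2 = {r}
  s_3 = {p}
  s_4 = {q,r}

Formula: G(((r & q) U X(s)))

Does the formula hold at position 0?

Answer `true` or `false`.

s_0={p,q,r,s}: G(((r & q) U X(s)))=False ((r & q) U X(s))=True (r & q)=True r=True q=True X(s)=True s=True
s_1={s}: G(((r & q) U X(s)))=False ((r & q) U X(s))=False (r & q)=False r=False q=False X(s)=False s=True
s_2={r}: G(((r & q) U X(s)))=False ((r & q) U X(s))=False (r & q)=False r=True q=False X(s)=False s=False
s_3={p}: G(((r & q) U X(s)))=False ((r & q) U X(s))=False (r & q)=False r=False q=False X(s)=False s=False
s_4={q,r}: G(((r & q) U X(s)))=False ((r & q) U X(s))=False (r & q)=True r=True q=True X(s)=False s=False

Answer: false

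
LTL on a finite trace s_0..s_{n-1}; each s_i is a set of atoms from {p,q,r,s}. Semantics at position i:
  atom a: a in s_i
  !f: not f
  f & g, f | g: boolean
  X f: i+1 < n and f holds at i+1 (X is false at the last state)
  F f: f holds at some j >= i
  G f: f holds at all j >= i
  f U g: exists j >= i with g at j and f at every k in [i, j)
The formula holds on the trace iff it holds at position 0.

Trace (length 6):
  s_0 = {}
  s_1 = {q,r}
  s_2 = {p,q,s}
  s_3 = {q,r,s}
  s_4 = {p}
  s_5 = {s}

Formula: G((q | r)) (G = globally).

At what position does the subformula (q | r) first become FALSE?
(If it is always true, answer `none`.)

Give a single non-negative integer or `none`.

Answer: 0

Derivation:
s_0={}: (q | r)=False q=False r=False
s_1={q,r}: (q | r)=True q=True r=True
s_2={p,q,s}: (q | r)=True q=True r=False
s_3={q,r,s}: (q | r)=True q=True r=True
s_4={p}: (q | r)=False q=False r=False
s_5={s}: (q | r)=False q=False r=False
G((q | r)) holds globally = False
First violation at position 0.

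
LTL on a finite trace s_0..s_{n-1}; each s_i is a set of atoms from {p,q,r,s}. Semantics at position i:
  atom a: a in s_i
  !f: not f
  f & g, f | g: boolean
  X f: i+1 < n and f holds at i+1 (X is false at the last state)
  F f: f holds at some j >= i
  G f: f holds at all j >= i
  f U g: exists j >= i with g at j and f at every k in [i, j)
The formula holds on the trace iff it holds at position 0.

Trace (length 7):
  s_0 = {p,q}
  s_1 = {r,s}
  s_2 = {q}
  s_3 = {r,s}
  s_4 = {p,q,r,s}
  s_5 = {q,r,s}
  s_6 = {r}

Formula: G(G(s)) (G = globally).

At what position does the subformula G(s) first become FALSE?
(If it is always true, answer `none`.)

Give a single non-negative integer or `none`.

Answer: 0

Derivation:
s_0={p,q}: G(s)=False s=False
s_1={r,s}: G(s)=False s=True
s_2={q}: G(s)=False s=False
s_3={r,s}: G(s)=False s=True
s_4={p,q,r,s}: G(s)=False s=True
s_5={q,r,s}: G(s)=False s=True
s_6={r}: G(s)=False s=False
G(G(s)) holds globally = False
First violation at position 0.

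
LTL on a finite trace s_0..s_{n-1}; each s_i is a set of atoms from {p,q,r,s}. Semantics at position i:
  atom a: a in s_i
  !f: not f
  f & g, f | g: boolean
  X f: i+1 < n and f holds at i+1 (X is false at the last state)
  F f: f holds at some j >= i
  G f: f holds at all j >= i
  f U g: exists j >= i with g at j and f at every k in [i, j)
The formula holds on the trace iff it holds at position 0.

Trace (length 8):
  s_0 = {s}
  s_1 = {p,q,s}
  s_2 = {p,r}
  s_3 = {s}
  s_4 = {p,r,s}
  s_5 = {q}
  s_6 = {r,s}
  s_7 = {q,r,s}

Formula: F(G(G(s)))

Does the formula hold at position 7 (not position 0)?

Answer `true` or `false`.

Answer: true

Derivation:
s_0={s}: F(G(G(s)))=True G(G(s))=False G(s)=False s=True
s_1={p,q,s}: F(G(G(s)))=True G(G(s))=False G(s)=False s=True
s_2={p,r}: F(G(G(s)))=True G(G(s))=False G(s)=False s=False
s_3={s}: F(G(G(s)))=True G(G(s))=False G(s)=False s=True
s_4={p,r,s}: F(G(G(s)))=True G(G(s))=False G(s)=False s=True
s_5={q}: F(G(G(s)))=True G(G(s))=False G(s)=False s=False
s_6={r,s}: F(G(G(s)))=True G(G(s))=True G(s)=True s=True
s_7={q,r,s}: F(G(G(s)))=True G(G(s))=True G(s)=True s=True
Evaluating at position 7: result = True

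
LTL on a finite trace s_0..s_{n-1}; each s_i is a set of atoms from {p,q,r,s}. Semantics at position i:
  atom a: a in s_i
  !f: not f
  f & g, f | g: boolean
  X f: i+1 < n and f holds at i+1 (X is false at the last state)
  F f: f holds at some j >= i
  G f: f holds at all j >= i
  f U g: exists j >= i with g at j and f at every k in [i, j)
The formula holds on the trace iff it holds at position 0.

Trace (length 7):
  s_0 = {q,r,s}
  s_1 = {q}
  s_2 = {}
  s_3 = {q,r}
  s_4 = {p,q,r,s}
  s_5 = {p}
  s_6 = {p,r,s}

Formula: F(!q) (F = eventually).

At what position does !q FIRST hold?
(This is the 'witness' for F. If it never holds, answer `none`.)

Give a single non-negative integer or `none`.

Answer: 2

Derivation:
s_0={q,r,s}: !q=False q=True
s_1={q}: !q=False q=True
s_2={}: !q=True q=False
s_3={q,r}: !q=False q=True
s_4={p,q,r,s}: !q=False q=True
s_5={p}: !q=True q=False
s_6={p,r,s}: !q=True q=False
F(!q) holds; first witness at position 2.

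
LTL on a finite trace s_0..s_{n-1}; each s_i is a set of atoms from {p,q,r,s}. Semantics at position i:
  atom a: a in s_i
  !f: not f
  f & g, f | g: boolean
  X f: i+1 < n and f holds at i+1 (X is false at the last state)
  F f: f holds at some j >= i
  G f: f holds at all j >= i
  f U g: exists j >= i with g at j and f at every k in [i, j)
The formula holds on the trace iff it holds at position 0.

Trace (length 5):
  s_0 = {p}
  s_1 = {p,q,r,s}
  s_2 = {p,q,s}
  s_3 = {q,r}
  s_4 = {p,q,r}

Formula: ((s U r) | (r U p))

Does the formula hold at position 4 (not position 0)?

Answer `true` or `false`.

s_0={p}: ((s U r) | (r U p))=True (s U r)=False s=False r=False (r U p)=True p=True
s_1={p,q,r,s}: ((s U r) | (r U p))=True (s U r)=True s=True r=True (r U p)=True p=True
s_2={p,q,s}: ((s U r) | (r U p))=True (s U r)=True s=True r=False (r U p)=True p=True
s_3={q,r}: ((s U r) | (r U p))=True (s U r)=True s=False r=True (r U p)=True p=False
s_4={p,q,r}: ((s U r) | (r U p))=True (s U r)=True s=False r=True (r U p)=True p=True
Evaluating at position 4: result = True

Answer: true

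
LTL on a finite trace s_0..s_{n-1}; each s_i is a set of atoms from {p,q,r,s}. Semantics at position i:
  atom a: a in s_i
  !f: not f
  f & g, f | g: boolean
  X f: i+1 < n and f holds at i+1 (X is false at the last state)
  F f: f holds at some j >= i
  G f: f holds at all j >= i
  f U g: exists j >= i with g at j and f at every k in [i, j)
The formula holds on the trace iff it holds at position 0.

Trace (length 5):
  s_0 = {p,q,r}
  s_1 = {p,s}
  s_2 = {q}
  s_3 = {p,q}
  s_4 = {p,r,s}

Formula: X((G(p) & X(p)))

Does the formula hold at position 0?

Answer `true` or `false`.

s_0={p,q,r}: X((G(p) & X(p)))=False (G(p) & X(p))=False G(p)=False p=True X(p)=True
s_1={p,s}: X((G(p) & X(p)))=False (G(p) & X(p))=False G(p)=False p=True X(p)=False
s_2={q}: X((G(p) & X(p)))=True (G(p) & X(p))=False G(p)=False p=False X(p)=True
s_3={p,q}: X((G(p) & X(p)))=False (G(p) & X(p))=True G(p)=True p=True X(p)=True
s_4={p,r,s}: X((G(p) & X(p)))=False (G(p) & X(p))=False G(p)=True p=True X(p)=False

Answer: false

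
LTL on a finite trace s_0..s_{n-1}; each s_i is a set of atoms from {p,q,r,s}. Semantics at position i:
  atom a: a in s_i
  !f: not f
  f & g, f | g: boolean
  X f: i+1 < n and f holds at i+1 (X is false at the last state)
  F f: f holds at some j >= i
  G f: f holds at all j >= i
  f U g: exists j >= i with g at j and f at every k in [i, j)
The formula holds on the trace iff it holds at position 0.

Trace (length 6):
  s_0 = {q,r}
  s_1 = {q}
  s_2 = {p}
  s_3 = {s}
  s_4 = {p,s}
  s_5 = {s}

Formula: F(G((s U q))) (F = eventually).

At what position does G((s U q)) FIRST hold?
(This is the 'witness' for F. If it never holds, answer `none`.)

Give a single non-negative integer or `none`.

Answer: none

Derivation:
s_0={q,r}: G((s U q))=False (s U q)=True s=False q=True
s_1={q}: G((s U q))=False (s U q)=True s=False q=True
s_2={p}: G((s U q))=False (s U q)=False s=False q=False
s_3={s}: G((s U q))=False (s U q)=False s=True q=False
s_4={p,s}: G((s U q))=False (s U q)=False s=True q=False
s_5={s}: G((s U q))=False (s U q)=False s=True q=False
F(G((s U q))) does not hold (no witness exists).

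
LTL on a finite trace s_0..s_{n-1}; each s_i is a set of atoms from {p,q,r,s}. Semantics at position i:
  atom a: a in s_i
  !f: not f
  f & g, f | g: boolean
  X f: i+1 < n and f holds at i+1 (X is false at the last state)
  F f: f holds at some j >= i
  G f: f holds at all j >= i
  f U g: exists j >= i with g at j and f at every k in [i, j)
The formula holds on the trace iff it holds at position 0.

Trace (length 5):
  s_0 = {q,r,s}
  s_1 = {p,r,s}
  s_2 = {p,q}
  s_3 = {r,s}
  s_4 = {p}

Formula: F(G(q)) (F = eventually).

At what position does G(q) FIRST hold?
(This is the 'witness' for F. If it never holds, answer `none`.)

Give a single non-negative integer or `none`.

Answer: none

Derivation:
s_0={q,r,s}: G(q)=False q=True
s_1={p,r,s}: G(q)=False q=False
s_2={p,q}: G(q)=False q=True
s_3={r,s}: G(q)=False q=False
s_4={p}: G(q)=False q=False
F(G(q)) does not hold (no witness exists).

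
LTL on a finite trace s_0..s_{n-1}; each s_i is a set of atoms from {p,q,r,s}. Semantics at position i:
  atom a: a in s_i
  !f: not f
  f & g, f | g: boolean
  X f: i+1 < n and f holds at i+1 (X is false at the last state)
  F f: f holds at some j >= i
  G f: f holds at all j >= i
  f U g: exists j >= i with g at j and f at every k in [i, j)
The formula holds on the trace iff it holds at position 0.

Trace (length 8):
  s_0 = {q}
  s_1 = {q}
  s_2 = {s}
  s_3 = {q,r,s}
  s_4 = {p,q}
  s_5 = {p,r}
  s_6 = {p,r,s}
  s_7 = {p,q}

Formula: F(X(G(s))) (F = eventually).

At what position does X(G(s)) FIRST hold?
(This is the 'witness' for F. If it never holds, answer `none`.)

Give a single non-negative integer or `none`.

Answer: none

Derivation:
s_0={q}: X(G(s))=False G(s)=False s=False
s_1={q}: X(G(s))=False G(s)=False s=False
s_2={s}: X(G(s))=False G(s)=False s=True
s_3={q,r,s}: X(G(s))=False G(s)=False s=True
s_4={p,q}: X(G(s))=False G(s)=False s=False
s_5={p,r}: X(G(s))=False G(s)=False s=False
s_6={p,r,s}: X(G(s))=False G(s)=False s=True
s_7={p,q}: X(G(s))=False G(s)=False s=False
F(X(G(s))) does not hold (no witness exists).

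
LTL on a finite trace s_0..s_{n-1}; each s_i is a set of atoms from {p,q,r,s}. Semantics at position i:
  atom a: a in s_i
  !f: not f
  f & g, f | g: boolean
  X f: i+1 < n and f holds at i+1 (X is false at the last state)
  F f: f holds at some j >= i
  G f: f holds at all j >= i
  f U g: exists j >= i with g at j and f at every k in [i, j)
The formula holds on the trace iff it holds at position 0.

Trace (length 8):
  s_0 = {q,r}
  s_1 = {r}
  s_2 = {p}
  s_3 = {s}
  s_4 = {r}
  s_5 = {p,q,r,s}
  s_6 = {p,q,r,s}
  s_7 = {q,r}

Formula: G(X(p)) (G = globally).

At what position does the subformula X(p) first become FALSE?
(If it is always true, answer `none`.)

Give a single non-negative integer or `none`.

s_0={q,r}: X(p)=False p=False
s_1={r}: X(p)=True p=False
s_2={p}: X(p)=False p=True
s_3={s}: X(p)=False p=False
s_4={r}: X(p)=True p=False
s_5={p,q,r,s}: X(p)=True p=True
s_6={p,q,r,s}: X(p)=False p=True
s_7={q,r}: X(p)=False p=False
G(X(p)) holds globally = False
First violation at position 0.

Answer: 0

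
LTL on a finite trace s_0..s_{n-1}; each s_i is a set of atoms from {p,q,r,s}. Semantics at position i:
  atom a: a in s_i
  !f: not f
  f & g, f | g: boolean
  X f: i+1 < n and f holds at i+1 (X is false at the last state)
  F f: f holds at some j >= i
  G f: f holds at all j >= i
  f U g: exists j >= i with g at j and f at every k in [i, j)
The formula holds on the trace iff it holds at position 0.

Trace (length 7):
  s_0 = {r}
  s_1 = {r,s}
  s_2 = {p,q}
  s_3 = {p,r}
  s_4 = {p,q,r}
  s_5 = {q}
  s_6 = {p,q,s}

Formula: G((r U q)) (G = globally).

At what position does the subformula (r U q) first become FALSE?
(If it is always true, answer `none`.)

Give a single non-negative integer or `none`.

s_0={r}: (r U q)=True r=True q=False
s_1={r,s}: (r U q)=True r=True q=False
s_2={p,q}: (r U q)=True r=False q=True
s_3={p,r}: (r U q)=True r=True q=False
s_4={p,q,r}: (r U q)=True r=True q=True
s_5={q}: (r U q)=True r=False q=True
s_6={p,q,s}: (r U q)=True r=False q=True
G((r U q)) holds globally = True
No violation — formula holds at every position.

Answer: none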